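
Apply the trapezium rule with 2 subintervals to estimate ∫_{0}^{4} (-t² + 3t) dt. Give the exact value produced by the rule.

0

h = (4 − 0)/2 = 2.
Nodes t₀,…,t₂ = 0, 2, 4.
f(t) = -t² + 3t: f₀=0, f₁=2, f₂=-4.
(h/2)·[f₀ + 2f₁ + f₂] = 1·(0) = 0.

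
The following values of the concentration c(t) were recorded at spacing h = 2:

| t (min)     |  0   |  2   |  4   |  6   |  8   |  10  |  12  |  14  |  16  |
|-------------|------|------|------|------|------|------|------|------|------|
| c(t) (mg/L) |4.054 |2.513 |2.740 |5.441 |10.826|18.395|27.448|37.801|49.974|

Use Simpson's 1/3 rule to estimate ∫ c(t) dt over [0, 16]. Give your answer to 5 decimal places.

261.77067

h = 2, n = 8.
(h/3)·[y₀ + 4y₁ + 2y₂ + 4y₃ + 2y₄ + 4y₅ + 2y₆ + 4y₇ + y₈] = 0.666667·(392.656) = 261.77067.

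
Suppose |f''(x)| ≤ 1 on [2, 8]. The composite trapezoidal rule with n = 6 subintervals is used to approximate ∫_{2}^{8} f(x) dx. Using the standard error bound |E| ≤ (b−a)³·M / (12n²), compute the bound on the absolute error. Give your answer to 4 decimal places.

|E| ≤ (6)³·1 / (12·6²) = 216/432 = 0.5000.

0.5000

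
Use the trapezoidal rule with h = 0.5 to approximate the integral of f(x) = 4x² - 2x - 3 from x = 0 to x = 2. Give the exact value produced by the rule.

1

h = (2 − 0)/4 = 0.5.
Nodes x₀,…,x₄ = 0, 0.5, 1, 1.5, 2.
f(x) = 4x² - 2x - 3: f₀=-3, f₁=-3, f₂=-1, f₃=3, f₄=9.
(h/2)·[f₀ + 2f₁ + 2f₂ + 2f₃ + f₄] = 0.25·(4) = 1.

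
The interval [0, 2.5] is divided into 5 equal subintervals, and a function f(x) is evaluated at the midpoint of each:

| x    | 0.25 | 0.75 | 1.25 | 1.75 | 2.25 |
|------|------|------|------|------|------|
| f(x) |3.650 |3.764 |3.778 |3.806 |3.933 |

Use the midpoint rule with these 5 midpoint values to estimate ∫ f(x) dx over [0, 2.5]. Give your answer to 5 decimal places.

9.46550

h = 0.5, n = 5.
h·[y(m₁) + y(m₂) + y(m₃) + y(m₄) + y(m₅)] = 0.5·(18.931) = 9.46550.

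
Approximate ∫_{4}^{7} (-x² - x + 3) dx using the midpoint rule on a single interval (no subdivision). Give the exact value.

-98.25

M = (b−a)·f(5.5) = 3·(-32.75) = -98.25.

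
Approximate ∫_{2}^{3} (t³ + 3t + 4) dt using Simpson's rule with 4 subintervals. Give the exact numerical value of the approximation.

27.75

h = (3 − 2)/4 = 0.25.
Nodes t₀,…,t₄ = 2, 2.25, 2.5, 2.75, 3.
f(t) = t³ + 3t + 4: f₀=18, f₁=22.140625, f₂=27.125, f₃=33.046875, f₄=40.
(h/3)·[f₀ + 4f₁ + 2f₂ + 4f₃ + f₄] = 0.083333·(333) = 27.75.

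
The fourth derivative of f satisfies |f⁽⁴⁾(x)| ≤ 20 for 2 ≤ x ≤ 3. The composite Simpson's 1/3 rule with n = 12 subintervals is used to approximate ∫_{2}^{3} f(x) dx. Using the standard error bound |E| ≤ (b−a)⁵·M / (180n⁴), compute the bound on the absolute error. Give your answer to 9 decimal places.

0.000005358

|E| ≤ (1)⁵·20 / (180·12⁴) = 20/3732480 = 0.000005358.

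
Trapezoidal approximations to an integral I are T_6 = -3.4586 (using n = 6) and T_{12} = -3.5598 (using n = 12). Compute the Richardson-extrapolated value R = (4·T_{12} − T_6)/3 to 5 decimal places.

R = (4·T_{12} − T_6) / 3 = (4·(-3.5598) − (-3.4586))/3 = (-10.7806)/3 = -3.59353.

-3.59353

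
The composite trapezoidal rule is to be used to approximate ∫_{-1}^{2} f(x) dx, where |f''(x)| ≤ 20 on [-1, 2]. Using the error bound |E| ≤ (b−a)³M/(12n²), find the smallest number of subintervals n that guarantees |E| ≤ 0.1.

Need 540/(12n²) ≤ 0.1.
n² ≥ 540/(12·0.1) = 450 ⇒ n ≥ 21.2132, so the smallest n is 22.

22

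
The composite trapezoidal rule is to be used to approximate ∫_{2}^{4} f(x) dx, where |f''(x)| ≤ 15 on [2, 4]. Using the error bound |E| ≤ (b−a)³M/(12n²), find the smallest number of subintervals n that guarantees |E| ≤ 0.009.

Need 120/(12n²) ≤ 0.009.
n² ≥ 120/(12·0.009) = 1111.11 ⇒ n ≥ 33.3333, so the smallest n is 34.

34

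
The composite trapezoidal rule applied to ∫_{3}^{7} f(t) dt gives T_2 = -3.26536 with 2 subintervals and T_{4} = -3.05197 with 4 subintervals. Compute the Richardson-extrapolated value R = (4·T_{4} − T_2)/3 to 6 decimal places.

-2.980840

R = (4·T_{4} − T_2) / 3 = (4·(-3.05197) − (-3.26536))/3 = (-8.94252)/3 = -2.980840.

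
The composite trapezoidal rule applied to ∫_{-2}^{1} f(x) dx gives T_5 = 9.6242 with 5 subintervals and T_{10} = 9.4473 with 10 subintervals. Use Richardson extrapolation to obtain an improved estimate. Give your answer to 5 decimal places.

9.38833

R = (4·T_{10} − T_5) / 3 = (4·9.4473 − 9.6242)/3 = (28.1650)/3 = 9.38833.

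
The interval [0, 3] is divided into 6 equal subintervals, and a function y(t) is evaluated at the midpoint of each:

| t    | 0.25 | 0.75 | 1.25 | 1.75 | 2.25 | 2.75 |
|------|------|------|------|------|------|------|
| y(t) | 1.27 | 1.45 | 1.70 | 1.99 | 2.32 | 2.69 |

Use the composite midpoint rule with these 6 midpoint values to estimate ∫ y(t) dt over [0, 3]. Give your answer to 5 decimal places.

5.71000

h = 0.5, n = 6.
h·[y(m₁) + y(m₂) + y(m₃) + y(m₄) + y(m₅) + y(m₆)] = 0.5·(11.42) = 5.71000.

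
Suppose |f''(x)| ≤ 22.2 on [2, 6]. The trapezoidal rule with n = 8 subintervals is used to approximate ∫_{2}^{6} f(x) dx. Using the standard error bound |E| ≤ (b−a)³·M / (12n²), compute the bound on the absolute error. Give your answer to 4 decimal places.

1.8500

|E| ≤ (4)³·22.2 / (12·8²) = 1420.8/768 = 1.8500.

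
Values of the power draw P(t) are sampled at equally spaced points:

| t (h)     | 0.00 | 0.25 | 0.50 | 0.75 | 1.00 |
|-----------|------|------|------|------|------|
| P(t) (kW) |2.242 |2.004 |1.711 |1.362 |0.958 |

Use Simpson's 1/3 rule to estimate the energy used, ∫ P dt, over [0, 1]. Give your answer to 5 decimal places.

1.67383

h = 0.25, n = 4.
(h/3)·[y₀ + 4y₁ + 2y₂ + 4y₃ + y₄] = 0.083333·(20.086) = 1.67383.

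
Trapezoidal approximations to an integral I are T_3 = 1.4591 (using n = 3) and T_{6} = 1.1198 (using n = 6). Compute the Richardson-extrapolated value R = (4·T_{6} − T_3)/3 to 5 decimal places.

1.00670

R = (4·T_{6} − T_3) / 3 = (4·1.1198 − 1.4591)/3 = (3.0201)/3 = 1.00670.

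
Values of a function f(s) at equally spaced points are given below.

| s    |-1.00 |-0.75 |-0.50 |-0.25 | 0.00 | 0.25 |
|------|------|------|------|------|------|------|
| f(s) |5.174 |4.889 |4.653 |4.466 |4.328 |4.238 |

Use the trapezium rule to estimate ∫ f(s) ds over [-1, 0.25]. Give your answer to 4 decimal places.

5.7605

h = 0.25, n = 5.
(h/2)·[y₀ + 2y₁ + 2y₂ + 2y₃ + 2y₄ + y₅] = 0.125·(46.084) = 5.7605.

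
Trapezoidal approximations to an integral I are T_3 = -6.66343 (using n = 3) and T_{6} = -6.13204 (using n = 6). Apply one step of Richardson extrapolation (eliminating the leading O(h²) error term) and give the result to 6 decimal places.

-5.954910

R = (4·T_{6} − T_3) / 3 = (4·(-6.13204) − (-6.66343))/3 = (-17.86473)/3 = -5.954910.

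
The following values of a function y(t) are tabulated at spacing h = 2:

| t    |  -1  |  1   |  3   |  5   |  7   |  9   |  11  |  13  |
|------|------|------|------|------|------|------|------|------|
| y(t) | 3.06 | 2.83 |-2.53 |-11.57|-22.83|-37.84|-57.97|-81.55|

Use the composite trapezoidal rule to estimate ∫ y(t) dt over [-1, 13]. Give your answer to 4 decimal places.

-338.3100

h = 2, n = 7.
(h/2)·[y₀ + 2y₁ + 2y₂ + 2y₃ + 2y₄ + 2y₅ + 2y₆ + y₇] = 1·(-338.31) = -338.3100.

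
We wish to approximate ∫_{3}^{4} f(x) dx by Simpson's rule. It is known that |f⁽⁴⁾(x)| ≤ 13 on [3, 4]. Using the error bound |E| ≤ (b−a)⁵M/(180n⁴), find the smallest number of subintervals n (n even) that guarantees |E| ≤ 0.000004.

Need 13/(180n⁴) ≤ 0.000004.
n⁴ ≥ 13/(180·0.000004) = 18055.6 ⇒ n ≥ 11.5918, so the smallest even n is 12. (n must be even for Simpson's rule.)

12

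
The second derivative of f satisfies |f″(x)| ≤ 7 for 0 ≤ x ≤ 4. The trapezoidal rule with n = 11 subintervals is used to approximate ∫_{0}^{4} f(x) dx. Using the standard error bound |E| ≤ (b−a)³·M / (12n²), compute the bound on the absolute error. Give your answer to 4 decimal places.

|E| ≤ (4)³·7 / (12·11²) = 448/1452 = 0.3085.

0.3085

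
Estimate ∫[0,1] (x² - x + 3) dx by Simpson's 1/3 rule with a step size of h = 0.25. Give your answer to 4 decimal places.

h = (1 − 0)/4 = 0.25.
Nodes x₀,…,x₄ = 0, 0.25, 0.5, 0.75, 1.
f(x) = x² - x + 3: f₀=3, f₁=2.8125, f₂=2.75, f₃=2.8125, f₄=3.
(h/3)·[f₀ + 4f₁ + 2f₂ + 4f₃ + f₄] = 0.083333·(34) = 2.8333.

2.8333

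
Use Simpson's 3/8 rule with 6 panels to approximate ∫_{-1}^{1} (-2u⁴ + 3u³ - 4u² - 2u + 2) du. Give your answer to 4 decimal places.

h = (1 − (-1))/6 = 0.333333.
Nodes u₀,…,u₆ = -1, -0.666667, -0.333333, 0, 0.333333, 0.666667, 1.
f(u) = -2u⁴ + 3u³ - 4u² - 2u + 2: f₀=-5, f₁=0.271605, f₂=2.086420, f₃=2, f₄=0.975309, f₅=-0.617284, f₆=-3.
(3h/8)·[f₀ + 3f₁ + 3f₂ + 2f₃ + 3f₄ + 3f₅ + f₆] = 0.125·(4.148148) = 0.5185.

0.5185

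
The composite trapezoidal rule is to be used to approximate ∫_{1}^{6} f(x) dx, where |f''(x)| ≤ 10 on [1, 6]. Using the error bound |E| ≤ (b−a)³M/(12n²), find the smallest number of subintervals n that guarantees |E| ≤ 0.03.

59

Need 1250/(12n²) ≤ 0.03.
n² ≥ 1250/(12·0.03) = 3472.22 ⇒ n ≥ 58.9256, so the smallest n is 59.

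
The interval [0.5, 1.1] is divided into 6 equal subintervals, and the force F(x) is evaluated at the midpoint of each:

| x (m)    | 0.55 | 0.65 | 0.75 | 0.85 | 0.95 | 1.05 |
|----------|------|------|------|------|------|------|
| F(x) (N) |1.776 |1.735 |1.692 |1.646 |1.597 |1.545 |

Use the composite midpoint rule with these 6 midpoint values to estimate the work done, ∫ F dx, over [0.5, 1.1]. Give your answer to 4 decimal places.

h = 0.1, n = 6.
h·[y(m₁) + y(m₂) + y(m₃) + y(m₄) + y(m₅) + y(m₆)] = 0.1·(9.991) = 0.9991.

0.9991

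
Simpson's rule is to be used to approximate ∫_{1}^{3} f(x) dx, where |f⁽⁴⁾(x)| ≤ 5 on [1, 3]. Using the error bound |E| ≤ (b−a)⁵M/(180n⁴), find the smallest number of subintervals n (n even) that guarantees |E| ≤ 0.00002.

16

Need 160/(180n⁴) ≤ 0.00002.
n⁴ ≥ 160/(180·0.00002) = 44444.4 ⇒ n ≥ 14.5196, so the smallest even n is 16. (n must be even for Simpson's rule.)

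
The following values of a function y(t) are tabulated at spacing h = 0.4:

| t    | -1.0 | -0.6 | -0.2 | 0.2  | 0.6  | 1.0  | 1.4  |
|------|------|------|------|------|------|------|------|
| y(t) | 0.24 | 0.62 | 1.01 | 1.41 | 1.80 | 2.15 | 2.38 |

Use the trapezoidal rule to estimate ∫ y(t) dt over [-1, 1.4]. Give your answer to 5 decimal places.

3.32000

h = 0.4, n = 6.
(h/2)·[y₀ + 2y₁ + 2y₂ + 2y₃ + 2y₄ + 2y₅ + y₆] = 0.2·(16.60) = 3.32000.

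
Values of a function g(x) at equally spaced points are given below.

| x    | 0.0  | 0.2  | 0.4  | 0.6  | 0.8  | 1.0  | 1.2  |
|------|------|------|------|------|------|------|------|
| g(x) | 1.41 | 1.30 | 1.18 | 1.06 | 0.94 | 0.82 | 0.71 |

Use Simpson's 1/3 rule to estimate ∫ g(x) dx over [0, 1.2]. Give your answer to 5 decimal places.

1.27200

h = 0.2, n = 6.
(h/3)·[y₀ + 4y₁ + 2y₂ + 4y₃ + 2y₄ + 4y₅ + y₆] = 0.066667·(19.08) = 1.27200.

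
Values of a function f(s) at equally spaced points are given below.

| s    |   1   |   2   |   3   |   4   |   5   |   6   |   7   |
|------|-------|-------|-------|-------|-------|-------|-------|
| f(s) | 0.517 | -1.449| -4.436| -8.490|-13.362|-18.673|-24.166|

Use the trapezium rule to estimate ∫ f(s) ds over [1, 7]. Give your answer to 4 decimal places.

h = 1, n = 6.
(h/2)·[y₀ + 2y₁ + 2y₂ + 2y₃ + 2y₄ + 2y₅ + y₆] = 0.5·(-116.469) = -58.2345.

-58.2345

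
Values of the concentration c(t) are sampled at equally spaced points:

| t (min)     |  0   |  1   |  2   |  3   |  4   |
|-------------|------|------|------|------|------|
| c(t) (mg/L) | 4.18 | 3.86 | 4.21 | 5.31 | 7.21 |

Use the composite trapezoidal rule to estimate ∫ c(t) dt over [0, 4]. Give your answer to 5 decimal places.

19.07500

h = 1, n = 4.
(h/2)·[y₀ + 2y₁ + 2y₂ + 2y₃ + y₄] = 0.5·(38.15) = 19.07500.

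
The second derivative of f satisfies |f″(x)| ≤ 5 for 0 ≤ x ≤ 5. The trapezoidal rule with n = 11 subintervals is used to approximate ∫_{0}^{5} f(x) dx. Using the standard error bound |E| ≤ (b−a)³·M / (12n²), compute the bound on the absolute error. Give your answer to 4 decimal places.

|E| ≤ (5)³·5 / (12·11²) = 625/1452 = 0.4304.

0.4304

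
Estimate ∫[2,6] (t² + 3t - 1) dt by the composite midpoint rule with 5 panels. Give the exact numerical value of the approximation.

h = (6 − 2)/5 = 0.8.
Midpoints m₁,…,m₅ = 2.4, 3.2, 4, 4.8, 5.6.
f(m₁)=11.96, f(m₂)=18.84, f(m₃)=27, f(m₄)=36.44, f(m₅)=47.16.
h·[f(m₁) + f(m₂) + f(m₃) + f(m₄) + f(m₅)] = 0.8·(141.4) = 113.12.

113.12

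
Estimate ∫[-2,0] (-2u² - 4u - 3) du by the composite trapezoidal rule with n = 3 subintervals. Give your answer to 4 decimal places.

h = (0 − (-2))/3 = 0.666667.
Nodes u₀,…,u₃ = -2, -1.333333, -0.666667, 0.
f(u) = -2u² - 4u - 3: f₀=-3, f₁=-1.222222, f₂=-1.222222, f₃=-3.
(h/2)·[f₀ + 2f₁ + 2f₂ + f₃] = 0.333333·(-10.888889) = -3.6296.

-3.6296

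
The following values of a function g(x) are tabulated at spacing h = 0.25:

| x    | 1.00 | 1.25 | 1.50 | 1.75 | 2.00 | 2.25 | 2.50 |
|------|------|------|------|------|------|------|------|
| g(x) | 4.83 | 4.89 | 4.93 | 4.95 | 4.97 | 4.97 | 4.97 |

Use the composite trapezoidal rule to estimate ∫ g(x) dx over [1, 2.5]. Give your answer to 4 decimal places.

h = 0.25, n = 6.
(h/2)·[y₀ + 2y₁ + 2y₂ + 2y₃ + 2y₄ + 2y₅ + y₆] = 0.125·(59.22) = 7.4025.

7.4025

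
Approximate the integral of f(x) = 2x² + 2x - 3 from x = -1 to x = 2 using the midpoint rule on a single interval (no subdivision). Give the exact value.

M = (b−a)·f(0.5) = 3·(-1.5) = -4.5.

-4.5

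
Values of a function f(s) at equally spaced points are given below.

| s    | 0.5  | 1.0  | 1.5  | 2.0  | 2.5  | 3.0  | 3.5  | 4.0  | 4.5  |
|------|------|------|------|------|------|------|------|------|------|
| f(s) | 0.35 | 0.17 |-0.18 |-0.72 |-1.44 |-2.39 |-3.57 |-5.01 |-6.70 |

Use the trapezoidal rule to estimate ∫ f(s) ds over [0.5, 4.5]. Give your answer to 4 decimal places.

-8.1575

h = 0.5, n = 8.
(h/2)·[y₀ + 2y₁ + 2y₂ + 2y₃ + 2y₄ + 2y₅ + 2y₆ + 2y₇ + y₈] = 0.25·(-32.63) = -8.1575.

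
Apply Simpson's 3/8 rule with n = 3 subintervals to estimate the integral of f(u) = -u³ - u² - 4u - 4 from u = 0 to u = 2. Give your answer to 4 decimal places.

h = (2 − 0)/3 = 0.666667.
Nodes u₀,…,u₃ = 0, 0.666667, 1.333333, 2.
f(u) = -u³ - u² - 4u - 4: f₀=-4, f₁=-7.407407, f₂=-13.481481, f₃=-24.
(3h/8)·[f₀ + 3f₁ + 3f₂ + f₃] = 0.25·(-90.666667) = -22.6667.

-22.6667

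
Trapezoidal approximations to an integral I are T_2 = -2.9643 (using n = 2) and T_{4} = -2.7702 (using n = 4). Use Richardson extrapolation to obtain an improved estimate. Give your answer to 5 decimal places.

-2.70550

R = (4·T_{4} − T_2) / 3 = (4·(-2.7702) − (-2.9643))/3 = (-8.1165)/3 = -2.70550.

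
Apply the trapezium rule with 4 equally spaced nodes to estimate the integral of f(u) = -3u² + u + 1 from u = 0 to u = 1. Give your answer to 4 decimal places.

0.4444

h = (1 − 0)/3 = 0.333333.
Nodes u₀,…,u₃ = 0, 0.333333, 0.666667, 1.
f(u) = -3u² + u + 1: f₀=1, f₁=1, f₂=0.333333, f₃=-1.
(h/2)·[f₀ + 2f₁ + 2f₂ + f₃] = 0.166667·(2.666667) = 0.4444.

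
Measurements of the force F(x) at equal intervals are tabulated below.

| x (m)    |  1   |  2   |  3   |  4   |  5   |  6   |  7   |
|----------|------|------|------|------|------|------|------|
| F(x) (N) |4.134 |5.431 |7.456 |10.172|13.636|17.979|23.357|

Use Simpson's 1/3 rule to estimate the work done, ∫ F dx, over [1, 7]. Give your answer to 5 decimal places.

h = 1, n = 6.
(h/3)·[y₀ + 4y₁ + 2y₂ + 4y₃ + 2y₄ + 4y₅ + y₆] = 0.333333·(204.003) = 68.00100.

68.00100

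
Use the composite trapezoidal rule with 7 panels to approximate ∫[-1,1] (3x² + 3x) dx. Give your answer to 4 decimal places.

h = (1 − (-1))/7 = 0.285714.
Nodes x₀,…,x₇ = -1, -0.714286, -0.428571, -0.142857, 0.142857, 0.428571, 0.714286, 1.
f(x) = 3x² + 3x: f₀=0, f₁=-0.612245, f₂=-0.734694, f₃=-0.367347, f₄=0.489796, f₅=1.836735, f₆=3.673469, f₇=6.
(h/2)·[f₀ + 2f₁ + 2f₂ + 2f₃ + 2f₄ + 2f₅ + 2f₆ + f₇] = 0.142857·(14.571429) = 2.0816.

2.0816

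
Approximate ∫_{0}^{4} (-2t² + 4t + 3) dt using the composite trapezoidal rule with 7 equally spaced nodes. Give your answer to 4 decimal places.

0.7407

h = (4 − 0)/6 = 0.666667.
Nodes t₀,…,t₆ = 0, 0.666667, 1.333333, 2, 2.666667, 3.333333, 4.
f(t) = -2t² + 4t + 3: f₀=3, f₁=4.777778, f₂=4.777778, f₃=3, f₄=-0.555556, f₅=-5.888889, f₆=-13.
(h/2)·[f₀ + 2f₁ + 2f₂ + 2f₃ + 2f₄ + 2f₅ + f₆] = 0.333333·(2.222222) = 0.7407.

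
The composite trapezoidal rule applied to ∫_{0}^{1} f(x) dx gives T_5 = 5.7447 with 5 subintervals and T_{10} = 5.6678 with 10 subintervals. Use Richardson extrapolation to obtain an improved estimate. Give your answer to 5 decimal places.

5.64217

R = (4·T_{10} − T_5) / 3 = (4·5.6678 − 5.7447)/3 = (16.9265)/3 = 5.64217.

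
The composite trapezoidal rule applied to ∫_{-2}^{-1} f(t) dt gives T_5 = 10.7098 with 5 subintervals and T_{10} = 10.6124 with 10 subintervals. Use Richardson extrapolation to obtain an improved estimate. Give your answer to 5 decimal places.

R = (4·T_{10} − T_5) / 3 = (4·10.6124 − 10.7098)/3 = (31.7398)/3 = 10.57993.

10.57993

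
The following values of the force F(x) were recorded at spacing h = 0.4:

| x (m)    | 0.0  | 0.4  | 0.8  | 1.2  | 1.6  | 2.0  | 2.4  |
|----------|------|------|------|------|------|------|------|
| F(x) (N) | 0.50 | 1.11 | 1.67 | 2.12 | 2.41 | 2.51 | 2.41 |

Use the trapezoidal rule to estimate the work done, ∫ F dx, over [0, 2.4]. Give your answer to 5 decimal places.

4.51000

h = 0.4, n = 6.
(h/2)·[y₀ + 2y₁ + 2y₂ + 2y₃ + 2y₄ + 2y₅ + y₆] = 0.2·(22.55) = 4.51000.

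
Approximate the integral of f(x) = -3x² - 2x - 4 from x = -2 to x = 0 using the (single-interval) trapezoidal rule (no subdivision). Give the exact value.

T = (b−a)/2 · [f(-2) + f(0)] = 1·[(-12) + (-4)] = -16.

-16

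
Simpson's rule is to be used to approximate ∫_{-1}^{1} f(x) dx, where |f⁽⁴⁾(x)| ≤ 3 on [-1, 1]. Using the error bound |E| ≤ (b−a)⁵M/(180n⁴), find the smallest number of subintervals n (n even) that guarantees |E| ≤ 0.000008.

18

Need 96/(180n⁴) ≤ 0.000008.
n⁴ ≥ 96/(180·0.000008) = 66666.7 ⇒ n ≥ 16.0686, so the smallest even n is 18. (n must be even for Simpson's rule.)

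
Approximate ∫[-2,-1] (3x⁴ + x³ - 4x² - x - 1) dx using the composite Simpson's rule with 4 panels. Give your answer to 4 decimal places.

6.0182

h = (-1 − (-2))/4 = 0.25.
Nodes x₀,…,x₄ = -2, -1.75, -1.5, -1.25, -1.
f(x) = 3x⁴ + x³ - 4x² - x - 1: f₀=25, f₁=11.27734375, f₂=3.3125, f₃=-0.62890625, f₄=-2.
(h/3)·[f₀ + 4f₁ + 2f₂ + 4f₃ + f₄] = 0.083333·(72.21875) = 6.0182.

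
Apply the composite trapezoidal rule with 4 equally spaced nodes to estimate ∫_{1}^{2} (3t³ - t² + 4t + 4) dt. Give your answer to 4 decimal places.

19.1481

h = (2 − 1)/3 = 0.333333.
Nodes t₀,…,t₃ = 1, 1.333333, 1.666667, 2.
f(t) = 3t³ - t² + 4t + 4: f₀=10, f₁=14.666667, f₂=21.777778, f₃=32.
(h/2)·[f₀ + 2f₁ + 2f₂ + f₃] = 0.166667·(114.888889) = 19.1481.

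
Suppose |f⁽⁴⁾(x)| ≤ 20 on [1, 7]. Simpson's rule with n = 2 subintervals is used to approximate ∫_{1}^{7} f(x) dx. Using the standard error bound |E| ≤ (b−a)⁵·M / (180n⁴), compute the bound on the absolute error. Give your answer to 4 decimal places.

|E| ≤ (6)⁵·20 / (180·2⁴) = 155520/2880 = 54.0000.

54.0000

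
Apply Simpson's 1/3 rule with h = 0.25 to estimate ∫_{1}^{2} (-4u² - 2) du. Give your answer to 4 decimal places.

-11.3333

h = (2 − 1)/4 = 0.25.
Nodes u₀,…,u₄ = 1, 1.25, 1.5, 1.75, 2.
f(u) = -4u² - 2: f₀=-6, f₁=-8.25, f₂=-11, f₃=-14.25, f₄=-18.
(h/3)·[f₀ + 4f₁ + 2f₂ + 4f₃ + f₄] = 0.083333·(-136) = -11.3333.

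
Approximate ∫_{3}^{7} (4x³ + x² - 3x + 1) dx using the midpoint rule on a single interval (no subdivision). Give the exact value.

2044

M = (b−a)·f(5) = 4·(511) = 2044.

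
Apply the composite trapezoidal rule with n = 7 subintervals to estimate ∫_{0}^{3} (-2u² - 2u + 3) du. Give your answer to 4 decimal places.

h = (3 − 0)/7 = 0.428571.
Nodes u₀,…,u₇ = 0, 0.428571, 0.857143, 1.285714, 1.714286, 2.142857, 2.571429, 3.
f(u) = -2u² - 2u + 3: f₀=3, f₁=1.775510, f₂=-0.183673, f₃=-2.877551, f₄=-6.306122, f₅=-10.469388, f₆=-15.367347, f₇=-21.
(h/2)·[f₀ + 2f₁ + 2f₂ + 2f₃ + 2f₄ + 2f₅ + 2f₆ + f₇] = 0.214286·(-84.857143) = -18.1837.

-18.1837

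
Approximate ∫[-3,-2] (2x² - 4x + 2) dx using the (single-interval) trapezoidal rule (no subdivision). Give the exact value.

25

T = (b−a)/2 · [f(-3) + f(-2)] = 0.5·[32 + 18] = 25.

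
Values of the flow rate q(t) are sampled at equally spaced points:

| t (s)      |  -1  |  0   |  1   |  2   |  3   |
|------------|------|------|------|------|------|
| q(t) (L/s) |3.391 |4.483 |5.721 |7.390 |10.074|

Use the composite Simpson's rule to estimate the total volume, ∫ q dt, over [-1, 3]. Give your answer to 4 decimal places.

h = 1, n = 4.
(h/3)·[y₀ + 4y₁ + 2y₂ + 4y₃ + y₄] = 0.333333·(72.399) = 24.1330.

24.1330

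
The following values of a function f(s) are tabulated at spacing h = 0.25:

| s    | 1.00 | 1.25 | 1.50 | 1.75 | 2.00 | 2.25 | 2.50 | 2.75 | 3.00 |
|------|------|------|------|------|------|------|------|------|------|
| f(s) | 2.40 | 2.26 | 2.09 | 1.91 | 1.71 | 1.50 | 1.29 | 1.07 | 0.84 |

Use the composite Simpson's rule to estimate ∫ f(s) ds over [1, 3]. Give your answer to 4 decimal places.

3.3650

h = 0.25, n = 8.
(h/3)·[y₀ + 4y₁ + 2y₂ + 4y₃ + 2y₄ + 4y₅ + 2y₆ + 4y₇ + y₈] = 0.083333·(40.38) = 3.3650.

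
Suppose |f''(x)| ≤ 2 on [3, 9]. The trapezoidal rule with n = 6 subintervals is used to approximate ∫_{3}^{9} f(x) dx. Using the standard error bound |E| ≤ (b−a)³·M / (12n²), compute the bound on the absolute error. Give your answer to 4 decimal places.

1.0000

|E| ≤ (6)³·2 / (12·6²) = 432/432 = 1.0000.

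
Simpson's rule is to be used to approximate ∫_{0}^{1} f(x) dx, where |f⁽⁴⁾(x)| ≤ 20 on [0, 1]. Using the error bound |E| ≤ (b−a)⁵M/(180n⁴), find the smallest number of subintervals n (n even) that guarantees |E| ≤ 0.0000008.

Need 20/(180n⁴) ≤ 0.0000008.
n⁴ ≥ 20/(180·0.0000008) = 138889 ⇒ n ≥ 19.3049, so the smallest even n is 20. (n must be even for Simpson's rule.)

20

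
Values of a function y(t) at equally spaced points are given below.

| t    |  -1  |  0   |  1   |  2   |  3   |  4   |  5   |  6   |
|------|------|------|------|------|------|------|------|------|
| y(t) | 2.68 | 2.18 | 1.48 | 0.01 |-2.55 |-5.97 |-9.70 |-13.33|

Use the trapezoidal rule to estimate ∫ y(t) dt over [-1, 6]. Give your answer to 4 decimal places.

h = 1, n = 7.
(h/2)·[y₀ + 2y₁ + 2y₂ + 2y₃ + 2y₄ + 2y₅ + 2y₆ + y₇] = 0.5·(-39.75) = -19.8750.

-19.8750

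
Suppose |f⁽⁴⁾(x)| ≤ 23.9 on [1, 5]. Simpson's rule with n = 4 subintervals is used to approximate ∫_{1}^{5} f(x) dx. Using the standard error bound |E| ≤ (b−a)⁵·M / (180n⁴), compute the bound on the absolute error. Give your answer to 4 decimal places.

|E| ≤ (4)⁵·23.9 / (180·4⁴) = 24473.6/46080 = 0.5311.

0.5311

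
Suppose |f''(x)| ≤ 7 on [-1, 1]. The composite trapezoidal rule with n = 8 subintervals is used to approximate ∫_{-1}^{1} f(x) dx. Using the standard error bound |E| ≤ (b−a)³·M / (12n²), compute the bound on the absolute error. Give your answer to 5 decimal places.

0.07292

|E| ≤ (2)³·7 / (12·8²) = 56/768 = 0.07292.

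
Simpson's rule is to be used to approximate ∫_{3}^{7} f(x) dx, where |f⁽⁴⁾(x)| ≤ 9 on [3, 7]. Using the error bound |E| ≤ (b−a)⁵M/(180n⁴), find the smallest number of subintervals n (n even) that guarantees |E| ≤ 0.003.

Need 9216/(180n⁴) ≤ 0.003.
n⁴ ≥ 9216/(180·0.003) = 17066.7 ⇒ n ≥ 11.4298, so the smallest even n is 12. (n must be even for Simpson's rule.)

12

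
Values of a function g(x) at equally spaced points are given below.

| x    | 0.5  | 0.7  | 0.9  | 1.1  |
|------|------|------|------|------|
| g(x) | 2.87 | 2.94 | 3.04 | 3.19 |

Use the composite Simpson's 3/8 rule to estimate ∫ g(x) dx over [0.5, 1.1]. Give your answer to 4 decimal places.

1.8000

h = 0.2, n = 3.
(3h/8)·[y₀ + 3y₁ + 3y₂ + y₃] = 0.075·(24.00) = 1.8000.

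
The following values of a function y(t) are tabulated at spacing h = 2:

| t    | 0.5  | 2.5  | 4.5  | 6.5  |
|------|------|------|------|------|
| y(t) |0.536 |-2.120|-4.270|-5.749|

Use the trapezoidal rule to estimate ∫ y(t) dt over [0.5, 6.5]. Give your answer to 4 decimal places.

-17.9930

h = 2, n = 3.
(h/2)·[y₀ + 2y₁ + 2y₂ + y₃] = 1·(-17.993) = -17.9930.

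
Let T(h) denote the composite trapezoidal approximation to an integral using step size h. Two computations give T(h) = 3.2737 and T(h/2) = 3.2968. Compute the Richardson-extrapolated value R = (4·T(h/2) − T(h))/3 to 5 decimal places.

R = (4·T(h/2) − T(h)) / 3 = (4·3.2968 − 3.2737)/3 = (9.9135)/3 = 3.30450.

3.30450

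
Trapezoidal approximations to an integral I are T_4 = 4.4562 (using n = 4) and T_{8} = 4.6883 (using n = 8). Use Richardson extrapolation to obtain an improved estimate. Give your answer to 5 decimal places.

R = (4·T_{8} − T_4) / 3 = (4·4.6883 − 4.4562)/3 = (14.2970)/3 = 4.76567.

4.76567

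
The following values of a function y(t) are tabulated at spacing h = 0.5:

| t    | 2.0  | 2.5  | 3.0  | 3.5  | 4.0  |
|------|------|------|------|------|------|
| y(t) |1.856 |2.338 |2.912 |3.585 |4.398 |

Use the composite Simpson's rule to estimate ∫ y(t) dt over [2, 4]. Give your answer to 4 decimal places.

h = 0.5, n = 4.
(h/3)·[y₀ + 4y₁ + 2y₂ + 4y₃ + y₄] = 0.166667·(35.770) = 5.9617.

5.9617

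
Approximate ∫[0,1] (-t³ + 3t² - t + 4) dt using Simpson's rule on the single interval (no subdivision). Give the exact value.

S = (b−a)/6 · [f(0) + 4f(0.5) + f(1)] = 0.166667·[4 + 4·4.125 + 5] = 4.25.

4.25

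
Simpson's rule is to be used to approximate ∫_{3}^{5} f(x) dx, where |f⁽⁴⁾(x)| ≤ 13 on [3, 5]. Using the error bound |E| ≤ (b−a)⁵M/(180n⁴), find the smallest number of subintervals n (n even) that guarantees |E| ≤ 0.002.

6

Need 416/(180n⁴) ≤ 0.002.
n⁴ ≥ 416/(180·0.002) = 1155.56 ⇒ n ≥ 5.8304, so the smallest even n is 6. (n must be even for Simpson's rule.)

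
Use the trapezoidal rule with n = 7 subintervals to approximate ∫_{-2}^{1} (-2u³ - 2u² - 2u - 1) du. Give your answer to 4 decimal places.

h = (1 − (-2))/7 = 0.428571.
Nodes u₀,…,u₇ = -2, -1.571429, -1.142857, -0.714286, -0.285714, 0.142857, 0.571429, 1.
f(u) = -2u³ - 2u² - 2u - 1: f₀=11, f₁=4.965015, f₂=1.658892, f₃=0.137026, f₄=-0.545190, f₅=-1.332362, f₆=-3.169096, f₇=-7.
(h/2)·[f₀ + 2f₁ + 2f₂ + 2f₃ + 2f₄ + 2f₅ + 2f₆ + f₇] = 0.214286·(7.428571) = 1.5918.

1.5918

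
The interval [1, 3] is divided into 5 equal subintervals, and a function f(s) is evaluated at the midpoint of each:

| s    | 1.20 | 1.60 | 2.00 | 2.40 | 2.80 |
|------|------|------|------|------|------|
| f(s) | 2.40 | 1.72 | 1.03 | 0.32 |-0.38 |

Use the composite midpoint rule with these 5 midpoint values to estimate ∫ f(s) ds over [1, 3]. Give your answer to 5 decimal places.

h = 0.4, n = 5.
h·[y(m₁) + y(m₂) + y(m₃) + y(m₄) + y(m₅)] = 0.4·(5.09) = 2.03600.

2.03600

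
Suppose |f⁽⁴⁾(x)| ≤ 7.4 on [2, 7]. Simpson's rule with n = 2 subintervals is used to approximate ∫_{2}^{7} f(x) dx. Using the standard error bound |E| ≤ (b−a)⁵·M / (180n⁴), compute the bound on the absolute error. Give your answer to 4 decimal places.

8.0295

|E| ≤ (5)⁵·7.4 / (180·2⁴) = 23125/2880 = 8.0295.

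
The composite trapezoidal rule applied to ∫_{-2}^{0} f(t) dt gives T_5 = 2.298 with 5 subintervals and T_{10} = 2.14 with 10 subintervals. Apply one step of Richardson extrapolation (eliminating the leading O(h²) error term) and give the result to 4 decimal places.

R = (4·T_{10} − T_5) / 3 = (4·2.14 − 2.298)/3 = (6.262)/3 = 2.0873.

2.0873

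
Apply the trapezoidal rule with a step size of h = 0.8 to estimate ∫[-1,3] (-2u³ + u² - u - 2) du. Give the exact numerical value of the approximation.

-44.8

h = (3 − (-1))/5 = 0.8.
Nodes u₀,…,u₅ = -1, -0.2, 0.6, 1.4, 2.2, 3.
f(u) = -2u³ + u² - u - 2: f₀=2, f₁=-1.744, f₂=-2.672, f₃=-6.928, f₄=-20.656, f₅=-50.
(h/2)·[f₀ + 2f₁ + 2f₂ + 2f₃ + 2f₄ + f₅] = 0.4·(-112) = -44.8.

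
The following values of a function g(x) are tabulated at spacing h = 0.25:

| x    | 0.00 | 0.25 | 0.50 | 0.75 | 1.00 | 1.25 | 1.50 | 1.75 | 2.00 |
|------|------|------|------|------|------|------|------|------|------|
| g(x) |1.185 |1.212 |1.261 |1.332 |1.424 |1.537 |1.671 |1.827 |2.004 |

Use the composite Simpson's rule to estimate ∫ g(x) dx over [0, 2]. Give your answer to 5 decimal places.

h = 0.25, n = 8.
(h/3)·[y₀ + 4y₁ + 2y₂ + 4y₃ + 2y₄ + 4y₅ + 2y₆ + 4y₇ + y₈] = 0.083333·(35.533) = 2.96108.

2.96108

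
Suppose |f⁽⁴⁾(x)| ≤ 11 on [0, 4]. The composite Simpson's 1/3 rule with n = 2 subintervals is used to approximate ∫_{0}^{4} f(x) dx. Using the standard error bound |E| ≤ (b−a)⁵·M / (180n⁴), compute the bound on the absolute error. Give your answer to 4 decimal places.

3.9111

|E| ≤ (4)⁵·11 / (180·2⁴) = 11264/2880 = 3.9111.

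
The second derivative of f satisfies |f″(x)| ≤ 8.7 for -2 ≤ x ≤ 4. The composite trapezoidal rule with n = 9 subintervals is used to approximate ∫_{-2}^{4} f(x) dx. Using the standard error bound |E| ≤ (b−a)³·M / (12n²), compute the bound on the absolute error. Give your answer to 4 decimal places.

|E| ≤ (6)³·8.7 / (12·9²) = 1879.2/972 = 1.9333.

1.9333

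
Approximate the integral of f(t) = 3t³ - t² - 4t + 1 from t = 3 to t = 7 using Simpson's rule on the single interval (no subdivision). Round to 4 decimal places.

1558.6667

S = (b−a)/6 · [f(3) + 4f(5) + f(7)] = 0.666667·[61 + 4·331 + 953] = 1558.6667.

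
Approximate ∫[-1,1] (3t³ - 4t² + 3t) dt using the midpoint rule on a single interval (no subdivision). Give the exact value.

M = (b−a)·f(0) = 2·(0) = 0.

0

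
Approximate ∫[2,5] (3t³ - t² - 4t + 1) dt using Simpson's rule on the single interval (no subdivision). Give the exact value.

S = (b−a)/6 · [f(2) + 4f(3.5) + f(5)] = 0.5·[13 + 4·103.375 + 331] = 378.75.

378.75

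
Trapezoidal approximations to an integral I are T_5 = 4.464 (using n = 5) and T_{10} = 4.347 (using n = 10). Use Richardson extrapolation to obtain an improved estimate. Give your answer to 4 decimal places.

4.3080

R = (4·T_{10} − T_5) / 3 = (4·4.347 − 4.464)/3 = (12.924)/3 = 4.3080.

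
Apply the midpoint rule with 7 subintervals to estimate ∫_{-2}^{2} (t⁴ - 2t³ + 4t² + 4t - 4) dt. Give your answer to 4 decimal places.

h = (2 − (-2))/7 = 0.571429.
Midpoints m₁,…,m₇ = -1.714286, -1.142857, -0.571429, 0, 0.571429, 1.142857, 1.714286.
f(m₁)=19.610162, f(m₂)=1.344440, f(m₃)=-4.499792, f(m₄)=-4, f(m₅)=-0.674719, f(m₆)=4.516451, f(m₇)=13.172845.
h·[f(m₁) + f(m₂) + f(m₃) + f(m₄) + f(m₅) + f(m₆) + f(m₇)] = 0.571429·(29.469388) = 16.8397.

16.8397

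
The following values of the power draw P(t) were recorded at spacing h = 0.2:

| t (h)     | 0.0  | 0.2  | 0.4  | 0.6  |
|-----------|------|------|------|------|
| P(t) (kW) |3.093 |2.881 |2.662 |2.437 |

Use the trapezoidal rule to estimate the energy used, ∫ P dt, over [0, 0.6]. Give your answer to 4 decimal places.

1.6616

h = 0.2, n = 3.
(h/2)·[y₀ + 2y₁ + 2y₂ + y₃] = 0.1·(16.616) = 1.6616.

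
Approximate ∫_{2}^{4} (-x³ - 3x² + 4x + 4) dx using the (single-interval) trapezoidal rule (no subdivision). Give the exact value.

T = (b−a)/2 · [f(2) + f(4)] = 1·[(-8) + (-92)] = -100.

-100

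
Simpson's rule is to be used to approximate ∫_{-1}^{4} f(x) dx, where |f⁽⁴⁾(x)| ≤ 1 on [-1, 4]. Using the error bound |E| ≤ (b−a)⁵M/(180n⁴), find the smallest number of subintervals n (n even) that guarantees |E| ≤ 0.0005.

Need 3125/(180n⁴) ≤ 0.0005.
n⁴ ≥ 3125/(180·0.0005) = 34722.2 ⇒ n ≥ 13.6506, so the smallest even n is 14. (n must be even for Simpson's rule.)

14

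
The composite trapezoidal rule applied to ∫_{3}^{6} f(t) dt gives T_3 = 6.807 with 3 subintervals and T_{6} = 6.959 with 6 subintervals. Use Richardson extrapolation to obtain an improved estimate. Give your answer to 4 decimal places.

7.0097

R = (4·T_{6} − T_3) / 3 = (4·6.959 − 6.807)/3 = (21.029)/3 = 7.0097.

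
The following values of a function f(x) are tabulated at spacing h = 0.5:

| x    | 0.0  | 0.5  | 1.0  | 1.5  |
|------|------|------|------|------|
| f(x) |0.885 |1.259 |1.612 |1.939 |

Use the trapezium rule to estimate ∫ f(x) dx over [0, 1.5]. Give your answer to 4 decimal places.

h = 0.5, n = 3.
(h/2)·[y₀ + 2y₁ + 2y₂ + y₃] = 0.25·(8.566) = 2.1415.

2.1415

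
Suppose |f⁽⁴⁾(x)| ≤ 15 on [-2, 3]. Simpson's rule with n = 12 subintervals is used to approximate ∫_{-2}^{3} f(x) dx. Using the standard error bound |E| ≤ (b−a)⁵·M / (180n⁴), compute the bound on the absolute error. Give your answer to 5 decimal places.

0.01256

|E| ≤ (5)⁵·15 / (180·12⁴) = 46875/3732480 = 0.01256.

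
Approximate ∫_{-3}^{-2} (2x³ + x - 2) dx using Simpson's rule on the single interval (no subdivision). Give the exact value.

S = (b−a)/6 · [f(-3) + 4f(-2.5) + f(-2)] = 0.166667·[(-59) + 4·(-35.75) + (-20)] = -37.

-37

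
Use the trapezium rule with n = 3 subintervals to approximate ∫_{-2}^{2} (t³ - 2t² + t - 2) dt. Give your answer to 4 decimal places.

-21.0370

h = (2 − (-2))/3 = 1.333333.
Nodes t₀,…,t₃ = -2, -0.666667, 0.666667, 2.
f(t) = t³ - 2t² + t - 2: f₀=-20, f₁=-3.851852, f₂=-1.925926, f₃=0.
(h/2)·[f₀ + 2f₁ + 2f₂ + f₃] = 0.666667·(-31.555556) = -21.0370.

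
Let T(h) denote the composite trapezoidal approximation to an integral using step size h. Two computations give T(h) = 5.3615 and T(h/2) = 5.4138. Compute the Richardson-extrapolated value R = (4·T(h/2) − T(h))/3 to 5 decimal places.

5.43123

R = (4·T(h/2) − T(h)) / 3 = (4·5.4138 − 5.3615)/3 = (16.2937)/3 = 5.43123.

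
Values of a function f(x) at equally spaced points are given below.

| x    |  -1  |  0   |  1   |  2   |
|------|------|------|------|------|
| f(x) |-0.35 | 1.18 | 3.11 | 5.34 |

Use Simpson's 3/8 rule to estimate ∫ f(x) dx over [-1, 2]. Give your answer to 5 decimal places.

h = 1, n = 3.
(3h/8)·[y₀ + 3y₁ + 3y₂ + y₃] = 0.375·(17.86) = 6.69750.

6.69750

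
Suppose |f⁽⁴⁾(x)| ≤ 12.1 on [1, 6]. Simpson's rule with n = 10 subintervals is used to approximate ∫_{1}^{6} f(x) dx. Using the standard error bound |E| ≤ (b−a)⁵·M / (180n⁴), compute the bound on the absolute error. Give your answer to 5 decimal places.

|E| ≤ (5)⁵·12.1 / (180·10⁴) = 37812.5/1800000 = 0.02101.

0.02101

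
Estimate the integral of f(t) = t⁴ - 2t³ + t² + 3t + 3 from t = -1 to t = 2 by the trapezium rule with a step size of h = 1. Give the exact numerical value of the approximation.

17.5

h = (2 − (-1))/3 = 1.
Nodes t₀,…,t₃ = -1, 0, 1, 2.
f(t) = t⁴ - 2t³ + t² + 3t + 3: f₀=4, f₁=3, f₂=6, f₃=13.
(h/2)·[f₀ + 2f₁ + 2f₂ + f₃] = 0.5·(35) = 17.5.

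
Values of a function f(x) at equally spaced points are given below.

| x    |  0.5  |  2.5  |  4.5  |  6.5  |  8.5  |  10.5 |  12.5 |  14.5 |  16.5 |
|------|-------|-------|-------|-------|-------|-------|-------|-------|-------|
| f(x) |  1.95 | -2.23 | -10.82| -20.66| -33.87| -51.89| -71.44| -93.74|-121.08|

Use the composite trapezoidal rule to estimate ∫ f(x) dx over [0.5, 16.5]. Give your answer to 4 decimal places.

-688.4300

h = 2, n = 8.
(h/2)·[y₀ + 2y₁ + 2y₂ + 2y₃ + 2y₄ + 2y₅ + 2y₆ + 2y₇ + y₈] = 1·(-688.43) = -688.4300.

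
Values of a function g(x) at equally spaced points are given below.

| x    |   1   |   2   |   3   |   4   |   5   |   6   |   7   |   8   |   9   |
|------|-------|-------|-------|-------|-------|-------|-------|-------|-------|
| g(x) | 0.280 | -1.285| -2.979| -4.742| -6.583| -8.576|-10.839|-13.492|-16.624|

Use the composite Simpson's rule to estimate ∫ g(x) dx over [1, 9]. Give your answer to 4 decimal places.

-56.5087

h = 1, n = 8.
(h/3)·[y₀ + 4y₁ + 2y₂ + 4y₃ + 2y₄ + 4y₅ + 2y₆ + 4y₇ + y₈] = 0.333333·(-169.526) = -56.5087.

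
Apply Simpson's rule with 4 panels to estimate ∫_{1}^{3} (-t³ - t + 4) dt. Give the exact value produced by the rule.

h = (3 − 1)/4 = 0.5.
Nodes t₀,…,t₄ = 1, 1.5, 2, 2.5, 3.
f(t) = -t³ - t + 4: f₀=2, f₁=-0.875, f₂=-6, f₃=-14.125, f₄=-26.
(h/3)·[f₀ + 4f₁ + 2f₂ + 4f₃ + f₄] = 0.166667·(-96) = -16.

-16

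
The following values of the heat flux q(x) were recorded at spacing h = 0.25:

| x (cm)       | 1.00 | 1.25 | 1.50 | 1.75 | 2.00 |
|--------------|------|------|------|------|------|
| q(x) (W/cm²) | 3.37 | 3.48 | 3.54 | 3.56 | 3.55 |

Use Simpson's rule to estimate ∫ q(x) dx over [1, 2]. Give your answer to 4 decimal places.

h = 0.25, n = 4.
(h/3)·[y₀ + 4y₁ + 2y₂ + 4y₃ + y₄] = 0.083333·(42.16) = 3.5133.

3.5133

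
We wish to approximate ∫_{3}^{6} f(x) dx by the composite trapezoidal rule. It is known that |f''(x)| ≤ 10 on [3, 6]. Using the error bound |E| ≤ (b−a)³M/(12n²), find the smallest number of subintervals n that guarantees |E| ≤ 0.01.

Need 270/(12n²) ≤ 0.01.
n² ≥ 270/(12·0.01) = 2250 ⇒ n ≥ 47.4342, so the smallest n is 48.

48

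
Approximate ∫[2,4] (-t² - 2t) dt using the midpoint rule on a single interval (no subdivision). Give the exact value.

-30

M = (b−a)·f(3) = 2·(-15) = -30.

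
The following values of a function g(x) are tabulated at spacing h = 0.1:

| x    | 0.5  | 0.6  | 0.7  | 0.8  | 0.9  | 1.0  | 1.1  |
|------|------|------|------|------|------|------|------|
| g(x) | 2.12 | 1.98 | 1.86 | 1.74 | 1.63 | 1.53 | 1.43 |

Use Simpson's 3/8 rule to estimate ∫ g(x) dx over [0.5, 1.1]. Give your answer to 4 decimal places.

h = 0.1, n = 6.
(3h/8)·[y₀ + 3y₁ + 3y₂ + 2y₃ + 3y₄ + 3y₅ + y₆] = 0.0375·(28.03) = 1.0511.

1.0511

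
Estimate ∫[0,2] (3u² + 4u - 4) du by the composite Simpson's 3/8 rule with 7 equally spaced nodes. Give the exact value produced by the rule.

h = (2 − 0)/6 = 0.333333.
Nodes u₀,…,u₆ = 0, 0.333333, 0.666667, 1, 1.333333, 1.666667, 2.
f(u) = 3u² + 4u - 4: f₀=-4, f₁=-2.333333, f₂=0, f₃=3, f₄=6.666667, f₅=11, f₆=16.
(3h/8)·[f₀ + 3f₁ + 3f₂ + 2f₃ + 3f₄ + 3f₅ + f₆] = 0.125·(64) = 8.

8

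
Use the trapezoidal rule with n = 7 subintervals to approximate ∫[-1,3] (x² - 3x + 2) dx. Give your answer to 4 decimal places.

5.5510

h = (3 − (-1))/7 = 0.571429.
Nodes x₀,…,x₇ = -1, -0.428571, 0.142857, 0.714286, 1.285714, 1.857143, 2.428571, 3.
f(x) = x² - 3x + 2: f₀=6, f₁=3.469388, f₂=1.591837, f₃=0.367347, f₄=-0.204082, f₅=-0.122449, f₆=0.612245, f₇=2.
(h/2)·[f₀ + 2f₁ + 2f₂ + 2f₃ + 2f₄ + 2f₅ + 2f₆ + f₇] = 0.285714·(19.428571) = 5.5510.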